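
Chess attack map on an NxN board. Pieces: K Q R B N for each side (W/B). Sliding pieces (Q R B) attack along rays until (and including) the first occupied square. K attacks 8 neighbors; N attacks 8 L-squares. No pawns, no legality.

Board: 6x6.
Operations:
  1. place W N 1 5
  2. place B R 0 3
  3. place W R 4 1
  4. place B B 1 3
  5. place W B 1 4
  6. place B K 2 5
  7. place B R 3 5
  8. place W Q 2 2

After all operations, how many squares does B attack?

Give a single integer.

Answer: 19

Derivation:
Op 1: place WN@(1,5)
Op 2: place BR@(0,3)
Op 3: place WR@(4,1)
Op 4: place BB@(1,3)
Op 5: place WB@(1,4)
Op 6: place BK@(2,5)
Op 7: place BR@(3,5)
Op 8: place WQ@(2,2)
Per-piece attacks for B:
  BR@(0,3): attacks (0,4) (0,5) (0,2) (0,1) (0,0) (1,3) [ray(1,0) blocked at (1,3)]
  BB@(1,3): attacks (2,4) (3,5) (2,2) (0,4) (0,2) [ray(1,1) blocked at (3,5); ray(1,-1) blocked at (2,2)]
  BK@(2,5): attacks (2,4) (3,5) (1,5) (3,4) (1,4)
  BR@(3,5): attacks (3,4) (3,3) (3,2) (3,1) (3,0) (4,5) (5,5) (2,5) [ray(-1,0) blocked at (2,5)]
Union (19 distinct): (0,0) (0,1) (0,2) (0,4) (0,5) (1,3) (1,4) (1,5) (2,2) (2,4) (2,5) (3,0) (3,1) (3,2) (3,3) (3,4) (3,5) (4,5) (5,5)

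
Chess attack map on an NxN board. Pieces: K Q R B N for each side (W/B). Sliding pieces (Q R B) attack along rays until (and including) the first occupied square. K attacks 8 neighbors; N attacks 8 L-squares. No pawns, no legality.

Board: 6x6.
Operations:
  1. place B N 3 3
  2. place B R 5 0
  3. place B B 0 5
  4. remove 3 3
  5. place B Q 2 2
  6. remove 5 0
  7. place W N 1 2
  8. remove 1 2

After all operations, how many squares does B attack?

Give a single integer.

Op 1: place BN@(3,3)
Op 2: place BR@(5,0)
Op 3: place BB@(0,5)
Op 4: remove (3,3)
Op 5: place BQ@(2,2)
Op 6: remove (5,0)
Op 7: place WN@(1,2)
Op 8: remove (1,2)
Per-piece attacks for B:
  BB@(0,5): attacks (1,4) (2,3) (3,2) (4,1) (5,0)
  BQ@(2,2): attacks (2,3) (2,4) (2,5) (2,1) (2,0) (3,2) (4,2) (5,2) (1,2) (0,2) (3,3) (4,4) (5,5) (3,1) (4,0) (1,3) (0,4) (1,1) (0,0)
Union (22 distinct): (0,0) (0,2) (0,4) (1,1) (1,2) (1,3) (1,4) (2,0) (2,1) (2,3) (2,4) (2,5) (3,1) (3,2) (3,3) (4,0) (4,1) (4,2) (4,4) (5,0) (5,2) (5,5)

Answer: 22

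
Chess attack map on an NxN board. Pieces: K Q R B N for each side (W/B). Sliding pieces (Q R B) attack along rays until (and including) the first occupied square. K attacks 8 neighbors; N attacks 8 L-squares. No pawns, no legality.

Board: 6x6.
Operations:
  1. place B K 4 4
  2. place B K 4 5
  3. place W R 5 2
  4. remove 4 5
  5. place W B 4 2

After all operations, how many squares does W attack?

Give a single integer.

Answer: 11

Derivation:
Op 1: place BK@(4,4)
Op 2: place BK@(4,5)
Op 3: place WR@(5,2)
Op 4: remove (4,5)
Op 5: place WB@(4,2)
Per-piece attacks for W:
  WB@(4,2): attacks (5,3) (5,1) (3,3) (2,4) (1,5) (3,1) (2,0)
  WR@(5,2): attacks (5,3) (5,4) (5,5) (5,1) (5,0) (4,2) [ray(-1,0) blocked at (4,2)]
Union (11 distinct): (1,5) (2,0) (2,4) (3,1) (3,3) (4,2) (5,0) (5,1) (5,3) (5,4) (5,5)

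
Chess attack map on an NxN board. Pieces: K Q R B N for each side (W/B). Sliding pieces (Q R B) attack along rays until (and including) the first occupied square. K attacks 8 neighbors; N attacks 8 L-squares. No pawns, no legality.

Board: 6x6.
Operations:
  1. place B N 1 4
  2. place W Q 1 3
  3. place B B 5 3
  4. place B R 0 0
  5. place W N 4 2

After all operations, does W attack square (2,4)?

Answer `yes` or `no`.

Answer: yes

Derivation:
Op 1: place BN@(1,4)
Op 2: place WQ@(1,3)
Op 3: place BB@(5,3)
Op 4: place BR@(0,0)
Op 5: place WN@(4,2)
Per-piece attacks for W:
  WQ@(1,3): attacks (1,4) (1,2) (1,1) (1,0) (2,3) (3,3) (4,3) (5,3) (0,3) (2,4) (3,5) (2,2) (3,1) (4,0) (0,4) (0,2) [ray(0,1) blocked at (1,4); ray(1,0) blocked at (5,3)]
  WN@(4,2): attacks (5,4) (3,4) (2,3) (5,0) (3,0) (2,1)
W attacks (2,4): yes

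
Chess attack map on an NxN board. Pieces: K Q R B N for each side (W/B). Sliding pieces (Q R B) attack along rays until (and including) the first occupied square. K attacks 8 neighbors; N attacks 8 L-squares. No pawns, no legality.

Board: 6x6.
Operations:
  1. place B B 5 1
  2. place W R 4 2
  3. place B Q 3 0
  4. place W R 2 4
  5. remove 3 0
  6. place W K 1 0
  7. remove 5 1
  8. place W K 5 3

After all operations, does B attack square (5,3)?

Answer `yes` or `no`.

Op 1: place BB@(5,1)
Op 2: place WR@(4,2)
Op 3: place BQ@(3,0)
Op 4: place WR@(2,4)
Op 5: remove (3,0)
Op 6: place WK@(1,0)
Op 7: remove (5,1)
Op 8: place WK@(5,3)
Per-piece attacks for B:
B attacks (5,3): no

Answer: no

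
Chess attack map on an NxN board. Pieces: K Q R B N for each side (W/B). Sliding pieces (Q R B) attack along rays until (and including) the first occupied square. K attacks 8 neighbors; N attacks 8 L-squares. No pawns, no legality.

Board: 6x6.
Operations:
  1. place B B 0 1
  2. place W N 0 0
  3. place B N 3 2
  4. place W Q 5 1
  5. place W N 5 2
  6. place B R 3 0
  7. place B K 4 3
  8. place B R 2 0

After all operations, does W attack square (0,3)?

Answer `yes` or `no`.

Answer: no

Derivation:
Op 1: place BB@(0,1)
Op 2: place WN@(0,0)
Op 3: place BN@(3,2)
Op 4: place WQ@(5,1)
Op 5: place WN@(5,2)
Op 6: place BR@(3,0)
Op 7: place BK@(4,3)
Op 8: place BR@(2,0)
Per-piece attacks for W:
  WN@(0,0): attacks (1,2) (2,1)
  WQ@(5,1): attacks (5,2) (5,0) (4,1) (3,1) (2,1) (1,1) (0,1) (4,2) (3,3) (2,4) (1,5) (4,0) [ray(0,1) blocked at (5,2); ray(-1,0) blocked at (0,1)]
  WN@(5,2): attacks (4,4) (3,3) (4,0) (3,1)
W attacks (0,3): no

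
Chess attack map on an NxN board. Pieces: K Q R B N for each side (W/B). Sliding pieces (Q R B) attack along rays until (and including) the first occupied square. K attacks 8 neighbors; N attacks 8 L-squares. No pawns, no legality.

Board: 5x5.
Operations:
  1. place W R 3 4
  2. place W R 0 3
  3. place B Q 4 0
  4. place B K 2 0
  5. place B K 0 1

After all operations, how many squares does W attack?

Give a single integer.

Op 1: place WR@(3,4)
Op 2: place WR@(0,3)
Op 3: place BQ@(4,0)
Op 4: place BK@(2,0)
Op 5: place BK@(0,1)
Per-piece attacks for W:
  WR@(0,3): attacks (0,4) (0,2) (0,1) (1,3) (2,3) (3,3) (4,3) [ray(0,-1) blocked at (0,1)]
  WR@(3,4): attacks (3,3) (3,2) (3,1) (3,0) (4,4) (2,4) (1,4) (0,4)
Union (13 distinct): (0,1) (0,2) (0,4) (1,3) (1,4) (2,3) (2,4) (3,0) (3,1) (3,2) (3,3) (4,3) (4,4)

Answer: 13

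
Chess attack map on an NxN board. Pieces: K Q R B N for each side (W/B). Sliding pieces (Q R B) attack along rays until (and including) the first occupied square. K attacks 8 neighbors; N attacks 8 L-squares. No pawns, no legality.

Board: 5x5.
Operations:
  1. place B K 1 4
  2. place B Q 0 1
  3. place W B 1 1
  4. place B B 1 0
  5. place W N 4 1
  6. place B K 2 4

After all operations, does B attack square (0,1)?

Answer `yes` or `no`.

Op 1: place BK@(1,4)
Op 2: place BQ@(0,1)
Op 3: place WB@(1,1)
Op 4: place BB@(1,0)
Op 5: place WN@(4,1)
Op 6: place BK@(2,4)
Per-piece attacks for B:
  BQ@(0,1): attacks (0,2) (0,3) (0,4) (0,0) (1,1) (1,2) (2,3) (3,4) (1,0) [ray(1,0) blocked at (1,1); ray(1,-1) blocked at (1,0)]
  BB@(1,0): attacks (2,1) (3,2) (4,3) (0,1) [ray(-1,1) blocked at (0,1)]
  BK@(1,4): attacks (1,3) (2,4) (0,4) (2,3) (0,3)
  BK@(2,4): attacks (2,3) (3,4) (1,4) (3,3) (1,3)
B attacks (0,1): yes

Answer: yes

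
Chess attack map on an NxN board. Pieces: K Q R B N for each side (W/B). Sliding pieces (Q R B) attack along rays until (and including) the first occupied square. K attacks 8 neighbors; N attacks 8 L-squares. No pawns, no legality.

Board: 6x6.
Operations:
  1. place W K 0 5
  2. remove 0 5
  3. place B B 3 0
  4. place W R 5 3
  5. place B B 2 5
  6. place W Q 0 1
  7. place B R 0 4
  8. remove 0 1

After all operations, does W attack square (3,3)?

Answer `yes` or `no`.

Op 1: place WK@(0,5)
Op 2: remove (0,5)
Op 3: place BB@(3,0)
Op 4: place WR@(5,3)
Op 5: place BB@(2,5)
Op 6: place WQ@(0,1)
Op 7: place BR@(0,4)
Op 8: remove (0,1)
Per-piece attacks for W:
  WR@(5,3): attacks (5,4) (5,5) (5,2) (5,1) (5,0) (4,3) (3,3) (2,3) (1,3) (0,3)
W attacks (3,3): yes

Answer: yes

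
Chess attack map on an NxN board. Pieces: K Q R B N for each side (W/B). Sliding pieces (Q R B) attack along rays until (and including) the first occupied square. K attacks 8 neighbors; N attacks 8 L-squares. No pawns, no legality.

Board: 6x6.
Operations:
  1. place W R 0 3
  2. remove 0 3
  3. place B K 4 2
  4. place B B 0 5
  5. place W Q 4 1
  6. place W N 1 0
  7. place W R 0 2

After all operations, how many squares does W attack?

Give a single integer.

Op 1: place WR@(0,3)
Op 2: remove (0,3)
Op 3: place BK@(4,2)
Op 4: place BB@(0,5)
Op 5: place WQ@(4,1)
Op 6: place WN@(1,0)
Op 7: place WR@(0,2)
Per-piece attacks for W:
  WR@(0,2): attacks (0,3) (0,4) (0,5) (0,1) (0,0) (1,2) (2,2) (3,2) (4,2) [ray(0,1) blocked at (0,5); ray(1,0) blocked at (4,2)]
  WN@(1,0): attacks (2,2) (3,1) (0,2)
  WQ@(4,1): attacks (4,2) (4,0) (5,1) (3,1) (2,1) (1,1) (0,1) (5,2) (5,0) (3,2) (2,3) (1,4) (0,5) (3,0) [ray(0,1) blocked at (4,2); ray(-1,1) blocked at (0,5)]
Union (20 distinct): (0,0) (0,1) (0,2) (0,3) (0,4) (0,5) (1,1) (1,2) (1,4) (2,1) (2,2) (2,3) (3,0) (3,1) (3,2) (4,0) (4,2) (5,0) (5,1) (5,2)

Answer: 20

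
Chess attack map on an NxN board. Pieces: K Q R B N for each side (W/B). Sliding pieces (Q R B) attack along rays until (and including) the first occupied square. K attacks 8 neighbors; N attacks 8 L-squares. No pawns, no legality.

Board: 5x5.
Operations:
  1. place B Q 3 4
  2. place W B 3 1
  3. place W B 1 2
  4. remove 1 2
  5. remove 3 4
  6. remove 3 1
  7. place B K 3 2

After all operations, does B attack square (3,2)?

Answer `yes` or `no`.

Op 1: place BQ@(3,4)
Op 2: place WB@(3,1)
Op 3: place WB@(1,2)
Op 4: remove (1,2)
Op 5: remove (3,4)
Op 6: remove (3,1)
Op 7: place BK@(3,2)
Per-piece attacks for B:
  BK@(3,2): attacks (3,3) (3,1) (4,2) (2,2) (4,3) (4,1) (2,3) (2,1)
B attacks (3,2): no

Answer: no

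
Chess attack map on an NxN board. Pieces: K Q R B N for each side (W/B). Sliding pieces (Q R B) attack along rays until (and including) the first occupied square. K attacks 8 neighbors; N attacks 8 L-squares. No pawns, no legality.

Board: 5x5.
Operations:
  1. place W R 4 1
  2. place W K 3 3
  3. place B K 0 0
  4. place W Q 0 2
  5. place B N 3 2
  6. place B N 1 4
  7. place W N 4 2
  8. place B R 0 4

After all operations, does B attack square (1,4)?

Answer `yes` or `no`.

Op 1: place WR@(4,1)
Op 2: place WK@(3,3)
Op 3: place BK@(0,0)
Op 4: place WQ@(0,2)
Op 5: place BN@(3,2)
Op 6: place BN@(1,4)
Op 7: place WN@(4,2)
Op 8: place BR@(0,4)
Per-piece attacks for B:
  BK@(0,0): attacks (0,1) (1,0) (1,1)
  BR@(0,4): attacks (0,3) (0,2) (1,4) [ray(0,-1) blocked at (0,2); ray(1,0) blocked at (1,4)]
  BN@(1,4): attacks (2,2) (3,3) (0,2)
  BN@(3,2): attacks (4,4) (2,4) (1,3) (4,0) (2,0) (1,1)
B attacks (1,4): yes

Answer: yes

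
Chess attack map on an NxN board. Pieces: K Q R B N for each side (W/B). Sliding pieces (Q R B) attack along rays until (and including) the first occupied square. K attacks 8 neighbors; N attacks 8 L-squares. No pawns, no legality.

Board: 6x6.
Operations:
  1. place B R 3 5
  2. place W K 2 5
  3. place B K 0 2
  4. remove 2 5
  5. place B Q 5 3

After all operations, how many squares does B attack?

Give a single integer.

Op 1: place BR@(3,5)
Op 2: place WK@(2,5)
Op 3: place BK@(0,2)
Op 4: remove (2,5)
Op 5: place BQ@(5,3)
Per-piece attacks for B:
  BK@(0,2): attacks (0,3) (0,1) (1,2) (1,3) (1,1)
  BR@(3,5): attacks (3,4) (3,3) (3,2) (3,1) (3,0) (4,5) (5,5) (2,5) (1,5) (0,5)
  BQ@(5,3): attacks (5,4) (5,5) (5,2) (5,1) (5,0) (4,3) (3,3) (2,3) (1,3) (0,3) (4,4) (3,5) (4,2) (3,1) (2,0) [ray(-1,1) blocked at (3,5)]
Union (25 distinct): (0,1) (0,3) (0,5) (1,1) (1,2) (1,3) (1,5) (2,0) (2,3) (2,5) (3,0) (3,1) (3,2) (3,3) (3,4) (3,5) (4,2) (4,3) (4,4) (4,5) (5,0) (5,1) (5,2) (5,4) (5,5)

Answer: 25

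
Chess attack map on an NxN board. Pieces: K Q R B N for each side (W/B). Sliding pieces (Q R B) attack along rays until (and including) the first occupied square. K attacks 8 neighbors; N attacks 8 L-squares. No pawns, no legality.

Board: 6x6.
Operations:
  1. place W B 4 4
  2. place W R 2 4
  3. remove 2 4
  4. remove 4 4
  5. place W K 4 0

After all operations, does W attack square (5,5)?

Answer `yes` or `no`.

Answer: no

Derivation:
Op 1: place WB@(4,4)
Op 2: place WR@(2,4)
Op 3: remove (2,4)
Op 4: remove (4,4)
Op 5: place WK@(4,0)
Per-piece attacks for W:
  WK@(4,0): attacks (4,1) (5,0) (3,0) (5,1) (3,1)
W attacks (5,5): no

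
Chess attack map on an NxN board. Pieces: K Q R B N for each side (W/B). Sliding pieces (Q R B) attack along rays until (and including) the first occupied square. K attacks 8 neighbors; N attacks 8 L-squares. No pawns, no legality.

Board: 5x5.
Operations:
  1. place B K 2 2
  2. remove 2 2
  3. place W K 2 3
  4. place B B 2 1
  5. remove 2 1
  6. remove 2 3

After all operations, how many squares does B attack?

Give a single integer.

Op 1: place BK@(2,2)
Op 2: remove (2,2)
Op 3: place WK@(2,3)
Op 4: place BB@(2,1)
Op 5: remove (2,1)
Op 6: remove (2,3)
Per-piece attacks for B:
Union (0 distinct): (none)

Answer: 0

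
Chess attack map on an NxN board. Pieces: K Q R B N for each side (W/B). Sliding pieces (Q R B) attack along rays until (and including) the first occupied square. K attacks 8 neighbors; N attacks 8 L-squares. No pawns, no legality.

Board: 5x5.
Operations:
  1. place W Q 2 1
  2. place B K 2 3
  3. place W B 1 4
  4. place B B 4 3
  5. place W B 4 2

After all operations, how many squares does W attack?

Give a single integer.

Op 1: place WQ@(2,1)
Op 2: place BK@(2,3)
Op 3: place WB@(1,4)
Op 4: place BB@(4,3)
Op 5: place WB@(4,2)
Per-piece attacks for W:
  WB@(1,4): attacks (2,3) (0,3) [ray(1,-1) blocked at (2,3)]
  WQ@(2,1): attacks (2,2) (2,3) (2,0) (3,1) (4,1) (1,1) (0,1) (3,2) (4,3) (3,0) (1,2) (0,3) (1,0) [ray(0,1) blocked at (2,3); ray(1,1) blocked at (4,3)]
  WB@(4,2): attacks (3,3) (2,4) (3,1) (2,0)
Union (15 distinct): (0,1) (0,3) (1,0) (1,1) (1,2) (2,0) (2,2) (2,3) (2,4) (3,0) (3,1) (3,2) (3,3) (4,1) (4,3)

Answer: 15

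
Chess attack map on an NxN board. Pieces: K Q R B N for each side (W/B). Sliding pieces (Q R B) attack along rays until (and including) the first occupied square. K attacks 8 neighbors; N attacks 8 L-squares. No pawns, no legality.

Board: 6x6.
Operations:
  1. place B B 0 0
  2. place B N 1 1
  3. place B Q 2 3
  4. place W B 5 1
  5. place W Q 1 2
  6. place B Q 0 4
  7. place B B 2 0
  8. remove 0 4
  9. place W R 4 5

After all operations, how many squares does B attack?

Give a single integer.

Answer: 23

Derivation:
Op 1: place BB@(0,0)
Op 2: place BN@(1,1)
Op 3: place BQ@(2,3)
Op 4: place WB@(5,1)
Op 5: place WQ@(1,2)
Op 6: place BQ@(0,4)
Op 7: place BB@(2,0)
Op 8: remove (0,4)
Op 9: place WR@(4,5)
Per-piece attacks for B:
  BB@(0,0): attacks (1,1) [ray(1,1) blocked at (1,1)]
  BN@(1,1): attacks (2,3) (3,2) (0,3) (3,0)
  BB@(2,0): attacks (3,1) (4,2) (5,3) (1,1) [ray(-1,1) blocked at (1,1)]
  BQ@(2,3): attacks (2,4) (2,5) (2,2) (2,1) (2,0) (3,3) (4,3) (5,3) (1,3) (0,3) (3,4) (4,5) (3,2) (4,1) (5,0) (1,4) (0,5) (1,2) [ray(0,-1) blocked at (2,0); ray(1,1) blocked at (4,5); ray(-1,-1) blocked at (1,2)]
Union (23 distinct): (0,3) (0,5) (1,1) (1,2) (1,3) (1,4) (2,0) (2,1) (2,2) (2,3) (2,4) (2,5) (3,0) (3,1) (3,2) (3,3) (3,4) (4,1) (4,2) (4,3) (4,5) (5,0) (5,3)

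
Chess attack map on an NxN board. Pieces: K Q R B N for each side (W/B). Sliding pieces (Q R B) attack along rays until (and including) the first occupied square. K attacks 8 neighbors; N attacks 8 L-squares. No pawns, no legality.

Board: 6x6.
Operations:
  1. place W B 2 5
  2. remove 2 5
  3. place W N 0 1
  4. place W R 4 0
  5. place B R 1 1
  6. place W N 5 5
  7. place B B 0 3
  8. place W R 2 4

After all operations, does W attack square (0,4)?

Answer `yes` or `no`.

Op 1: place WB@(2,5)
Op 2: remove (2,5)
Op 3: place WN@(0,1)
Op 4: place WR@(4,0)
Op 5: place BR@(1,1)
Op 6: place WN@(5,5)
Op 7: place BB@(0,3)
Op 8: place WR@(2,4)
Per-piece attacks for W:
  WN@(0,1): attacks (1,3) (2,2) (2,0)
  WR@(2,4): attacks (2,5) (2,3) (2,2) (2,1) (2,0) (3,4) (4,4) (5,4) (1,4) (0,4)
  WR@(4,0): attacks (4,1) (4,2) (4,3) (4,4) (4,5) (5,0) (3,0) (2,0) (1,0) (0,0)
  WN@(5,5): attacks (4,3) (3,4)
W attacks (0,4): yes

Answer: yes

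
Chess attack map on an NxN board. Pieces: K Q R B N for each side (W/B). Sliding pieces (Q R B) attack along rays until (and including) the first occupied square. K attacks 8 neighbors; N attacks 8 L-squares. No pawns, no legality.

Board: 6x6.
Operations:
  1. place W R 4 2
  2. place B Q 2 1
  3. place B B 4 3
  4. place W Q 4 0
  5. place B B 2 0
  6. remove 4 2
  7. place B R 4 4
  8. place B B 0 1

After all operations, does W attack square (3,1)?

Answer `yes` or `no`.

Op 1: place WR@(4,2)
Op 2: place BQ@(2,1)
Op 3: place BB@(4,3)
Op 4: place WQ@(4,0)
Op 5: place BB@(2,0)
Op 6: remove (4,2)
Op 7: place BR@(4,4)
Op 8: place BB@(0,1)
Per-piece attacks for W:
  WQ@(4,0): attacks (4,1) (4,2) (4,3) (5,0) (3,0) (2,0) (5,1) (3,1) (2,2) (1,3) (0,4) [ray(0,1) blocked at (4,3); ray(-1,0) blocked at (2,0)]
W attacks (3,1): yes

Answer: yes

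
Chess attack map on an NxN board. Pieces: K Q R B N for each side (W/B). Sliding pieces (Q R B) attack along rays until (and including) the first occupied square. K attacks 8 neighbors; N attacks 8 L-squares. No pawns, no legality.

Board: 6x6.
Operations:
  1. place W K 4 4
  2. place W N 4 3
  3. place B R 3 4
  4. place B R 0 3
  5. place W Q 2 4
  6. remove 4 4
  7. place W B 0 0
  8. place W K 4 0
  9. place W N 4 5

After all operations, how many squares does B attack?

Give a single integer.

Answer: 16

Derivation:
Op 1: place WK@(4,4)
Op 2: place WN@(4,3)
Op 3: place BR@(3,4)
Op 4: place BR@(0,3)
Op 5: place WQ@(2,4)
Op 6: remove (4,4)
Op 7: place WB@(0,0)
Op 8: place WK@(4,0)
Op 9: place WN@(4,5)
Per-piece attacks for B:
  BR@(0,3): attacks (0,4) (0,5) (0,2) (0,1) (0,0) (1,3) (2,3) (3,3) (4,3) [ray(0,-1) blocked at (0,0); ray(1,0) blocked at (4,3)]
  BR@(3,4): attacks (3,5) (3,3) (3,2) (3,1) (3,0) (4,4) (5,4) (2,4) [ray(-1,0) blocked at (2,4)]
Union (16 distinct): (0,0) (0,1) (0,2) (0,4) (0,5) (1,3) (2,3) (2,4) (3,0) (3,1) (3,2) (3,3) (3,5) (4,3) (4,4) (5,4)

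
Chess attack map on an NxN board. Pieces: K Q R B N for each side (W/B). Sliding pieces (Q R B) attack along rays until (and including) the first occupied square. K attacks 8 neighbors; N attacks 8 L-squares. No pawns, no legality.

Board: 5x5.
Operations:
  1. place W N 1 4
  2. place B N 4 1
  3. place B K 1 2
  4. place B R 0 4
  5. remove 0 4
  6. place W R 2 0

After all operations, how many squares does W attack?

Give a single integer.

Op 1: place WN@(1,4)
Op 2: place BN@(4,1)
Op 3: place BK@(1,2)
Op 4: place BR@(0,4)
Op 5: remove (0,4)
Op 6: place WR@(2,0)
Per-piece attacks for W:
  WN@(1,4): attacks (2,2) (3,3) (0,2)
  WR@(2,0): attacks (2,1) (2,2) (2,3) (2,4) (3,0) (4,0) (1,0) (0,0)
Union (10 distinct): (0,0) (0,2) (1,0) (2,1) (2,2) (2,3) (2,4) (3,0) (3,3) (4,0)

Answer: 10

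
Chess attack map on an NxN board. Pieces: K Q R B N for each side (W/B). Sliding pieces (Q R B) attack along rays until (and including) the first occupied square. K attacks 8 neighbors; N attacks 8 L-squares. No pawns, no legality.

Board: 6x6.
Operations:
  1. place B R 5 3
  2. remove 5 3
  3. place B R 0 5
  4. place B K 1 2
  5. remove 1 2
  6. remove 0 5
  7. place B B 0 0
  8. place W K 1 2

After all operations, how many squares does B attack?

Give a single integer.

Op 1: place BR@(5,3)
Op 2: remove (5,3)
Op 3: place BR@(0,5)
Op 4: place BK@(1,2)
Op 5: remove (1,2)
Op 6: remove (0,5)
Op 7: place BB@(0,0)
Op 8: place WK@(1,2)
Per-piece attacks for B:
  BB@(0,0): attacks (1,1) (2,2) (3,3) (4,4) (5,5)
Union (5 distinct): (1,1) (2,2) (3,3) (4,4) (5,5)

Answer: 5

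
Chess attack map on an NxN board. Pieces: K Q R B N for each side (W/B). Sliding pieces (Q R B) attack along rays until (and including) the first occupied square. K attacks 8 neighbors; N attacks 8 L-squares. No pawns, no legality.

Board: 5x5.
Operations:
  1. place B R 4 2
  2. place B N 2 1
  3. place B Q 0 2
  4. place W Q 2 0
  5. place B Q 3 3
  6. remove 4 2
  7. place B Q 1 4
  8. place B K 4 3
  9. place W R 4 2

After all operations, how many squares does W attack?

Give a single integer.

Answer: 14

Derivation:
Op 1: place BR@(4,2)
Op 2: place BN@(2,1)
Op 3: place BQ@(0,2)
Op 4: place WQ@(2,0)
Op 5: place BQ@(3,3)
Op 6: remove (4,2)
Op 7: place BQ@(1,4)
Op 8: place BK@(4,3)
Op 9: place WR@(4,2)
Per-piece attacks for W:
  WQ@(2,0): attacks (2,1) (3,0) (4,0) (1,0) (0,0) (3,1) (4,2) (1,1) (0,2) [ray(0,1) blocked at (2,1); ray(1,1) blocked at (4,2); ray(-1,1) blocked at (0,2)]
  WR@(4,2): attacks (4,3) (4,1) (4,0) (3,2) (2,2) (1,2) (0,2) [ray(0,1) blocked at (4,3); ray(-1,0) blocked at (0,2)]
Union (14 distinct): (0,0) (0,2) (1,0) (1,1) (1,2) (2,1) (2,2) (3,0) (3,1) (3,2) (4,0) (4,1) (4,2) (4,3)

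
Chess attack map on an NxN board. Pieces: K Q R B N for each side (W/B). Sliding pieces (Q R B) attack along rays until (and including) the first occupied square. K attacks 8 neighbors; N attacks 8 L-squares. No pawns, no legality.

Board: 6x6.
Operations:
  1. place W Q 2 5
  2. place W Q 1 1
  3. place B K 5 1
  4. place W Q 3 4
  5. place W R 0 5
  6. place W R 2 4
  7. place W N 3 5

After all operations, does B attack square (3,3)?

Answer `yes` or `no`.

Answer: no

Derivation:
Op 1: place WQ@(2,5)
Op 2: place WQ@(1,1)
Op 3: place BK@(5,1)
Op 4: place WQ@(3,4)
Op 5: place WR@(0,5)
Op 6: place WR@(2,4)
Op 7: place WN@(3,5)
Per-piece attacks for B:
  BK@(5,1): attacks (5,2) (5,0) (4,1) (4,2) (4,0)
B attacks (3,3): no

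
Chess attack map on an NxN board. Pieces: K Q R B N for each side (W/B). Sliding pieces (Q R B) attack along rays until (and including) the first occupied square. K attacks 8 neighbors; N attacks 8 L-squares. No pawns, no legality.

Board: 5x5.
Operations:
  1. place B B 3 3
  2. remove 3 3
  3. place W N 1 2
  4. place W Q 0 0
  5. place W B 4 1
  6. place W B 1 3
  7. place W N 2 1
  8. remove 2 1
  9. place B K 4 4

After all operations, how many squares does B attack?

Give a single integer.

Op 1: place BB@(3,3)
Op 2: remove (3,3)
Op 3: place WN@(1,2)
Op 4: place WQ@(0,0)
Op 5: place WB@(4,1)
Op 6: place WB@(1,3)
Op 7: place WN@(2,1)
Op 8: remove (2,1)
Op 9: place BK@(4,4)
Per-piece attacks for B:
  BK@(4,4): attacks (4,3) (3,4) (3,3)
Union (3 distinct): (3,3) (3,4) (4,3)

Answer: 3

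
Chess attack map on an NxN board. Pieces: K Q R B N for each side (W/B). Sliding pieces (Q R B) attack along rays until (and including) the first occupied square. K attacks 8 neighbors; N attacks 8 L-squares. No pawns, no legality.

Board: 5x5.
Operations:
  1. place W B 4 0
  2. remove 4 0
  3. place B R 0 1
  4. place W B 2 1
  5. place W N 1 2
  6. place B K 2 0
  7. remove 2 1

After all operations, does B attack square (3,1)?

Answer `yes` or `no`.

Op 1: place WB@(4,0)
Op 2: remove (4,0)
Op 3: place BR@(0,1)
Op 4: place WB@(2,1)
Op 5: place WN@(1,2)
Op 6: place BK@(2,0)
Op 7: remove (2,1)
Per-piece attacks for B:
  BR@(0,1): attacks (0,2) (0,3) (0,4) (0,0) (1,1) (2,1) (3,1) (4,1)
  BK@(2,0): attacks (2,1) (3,0) (1,0) (3,1) (1,1)
B attacks (3,1): yes

Answer: yes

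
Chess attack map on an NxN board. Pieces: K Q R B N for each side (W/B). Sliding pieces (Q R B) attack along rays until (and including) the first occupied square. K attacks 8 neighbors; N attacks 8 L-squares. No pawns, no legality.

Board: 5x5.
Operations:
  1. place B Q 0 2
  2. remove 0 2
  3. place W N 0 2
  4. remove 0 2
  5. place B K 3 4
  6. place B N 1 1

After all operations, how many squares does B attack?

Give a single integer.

Op 1: place BQ@(0,2)
Op 2: remove (0,2)
Op 3: place WN@(0,2)
Op 4: remove (0,2)
Op 5: place BK@(3,4)
Op 6: place BN@(1,1)
Per-piece attacks for B:
  BN@(1,1): attacks (2,3) (3,2) (0,3) (3,0)
  BK@(3,4): attacks (3,3) (4,4) (2,4) (4,3) (2,3)
Union (8 distinct): (0,3) (2,3) (2,4) (3,0) (3,2) (3,3) (4,3) (4,4)

Answer: 8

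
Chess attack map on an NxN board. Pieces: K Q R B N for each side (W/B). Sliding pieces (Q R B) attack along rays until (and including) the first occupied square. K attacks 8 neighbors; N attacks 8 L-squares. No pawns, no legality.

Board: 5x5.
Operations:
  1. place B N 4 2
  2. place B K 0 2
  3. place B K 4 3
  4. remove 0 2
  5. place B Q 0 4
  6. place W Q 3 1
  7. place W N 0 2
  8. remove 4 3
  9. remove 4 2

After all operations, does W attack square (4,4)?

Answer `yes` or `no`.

Answer: no

Derivation:
Op 1: place BN@(4,2)
Op 2: place BK@(0,2)
Op 3: place BK@(4,3)
Op 4: remove (0,2)
Op 5: place BQ@(0,4)
Op 6: place WQ@(3,1)
Op 7: place WN@(0,2)
Op 8: remove (4,3)
Op 9: remove (4,2)
Per-piece attacks for W:
  WN@(0,2): attacks (1,4) (2,3) (1,0) (2,1)
  WQ@(3,1): attacks (3,2) (3,3) (3,4) (3,0) (4,1) (2,1) (1,1) (0,1) (4,2) (4,0) (2,2) (1,3) (0,4) (2,0) [ray(-1,1) blocked at (0,4)]
W attacks (4,4): no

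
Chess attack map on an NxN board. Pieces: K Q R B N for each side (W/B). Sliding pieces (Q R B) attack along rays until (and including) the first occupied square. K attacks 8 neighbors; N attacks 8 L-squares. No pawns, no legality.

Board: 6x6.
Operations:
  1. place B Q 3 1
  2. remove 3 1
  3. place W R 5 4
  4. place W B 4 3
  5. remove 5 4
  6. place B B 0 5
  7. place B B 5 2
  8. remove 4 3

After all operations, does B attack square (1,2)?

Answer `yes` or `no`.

Answer: no

Derivation:
Op 1: place BQ@(3,1)
Op 2: remove (3,1)
Op 3: place WR@(5,4)
Op 4: place WB@(4,3)
Op 5: remove (5,4)
Op 6: place BB@(0,5)
Op 7: place BB@(5,2)
Op 8: remove (4,3)
Per-piece attacks for B:
  BB@(0,5): attacks (1,4) (2,3) (3,2) (4,1) (5,0)
  BB@(5,2): attacks (4,3) (3,4) (2,5) (4,1) (3,0)
B attacks (1,2): no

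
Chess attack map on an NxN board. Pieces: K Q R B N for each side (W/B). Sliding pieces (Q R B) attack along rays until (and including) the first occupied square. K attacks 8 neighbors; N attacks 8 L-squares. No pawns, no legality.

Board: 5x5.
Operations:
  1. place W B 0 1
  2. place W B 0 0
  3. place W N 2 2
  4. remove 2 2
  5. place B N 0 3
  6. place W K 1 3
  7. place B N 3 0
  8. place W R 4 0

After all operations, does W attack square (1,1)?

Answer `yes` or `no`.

Answer: yes

Derivation:
Op 1: place WB@(0,1)
Op 2: place WB@(0,0)
Op 3: place WN@(2,2)
Op 4: remove (2,2)
Op 5: place BN@(0,3)
Op 6: place WK@(1,3)
Op 7: place BN@(3,0)
Op 8: place WR@(4,0)
Per-piece attacks for W:
  WB@(0,0): attacks (1,1) (2,2) (3,3) (4,4)
  WB@(0,1): attacks (1,2) (2,3) (3,4) (1,0)
  WK@(1,3): attacks (1,4) (1,2) (2,3) (0,3) (2,4) (2,2) (0,4) (0,2)
  WR@(4,0): attacks (4,1) (4,2) (4,3) (4,4) (3,0) [ray(-1,0) blocked at (3,0)]
W attacks (1,1): yes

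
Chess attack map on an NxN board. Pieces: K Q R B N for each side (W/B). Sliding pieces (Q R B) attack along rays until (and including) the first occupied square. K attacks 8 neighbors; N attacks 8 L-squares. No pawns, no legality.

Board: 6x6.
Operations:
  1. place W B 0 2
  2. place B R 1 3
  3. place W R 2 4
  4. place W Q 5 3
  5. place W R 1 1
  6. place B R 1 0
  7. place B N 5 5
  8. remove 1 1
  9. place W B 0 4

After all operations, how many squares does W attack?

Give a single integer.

Answer: 22

Derivation:
Op 1: place WB@(0,2)
Op 2: place BR@(1,3)
Op 3: place WR@(2,4)
Op 4: place WQ@(5,3)
Op 5: place WR@(1,1)
Op 6: place BR@(1,0)
Op 7: place BN@(5,5)
Op 8: remove (1,1)
Op 9: place WB@(0,4)
Per-piece attacks for W:
  WB@(0,2): attacks (1,3) (1,1) (2,0) [ray(1,1) blocked at (1,3)]
  WB@(0,4): attacks (1,5) (1,3) [ray(1,-1) blocked at (1,3)]
  WR@(2,4): attacks (2,5) (2,3) (2,2) (2,1) (2,0) (3,4) (4,4) (5,4) (1,4) (0,4) [ray(-1,0) blocked at (0,4)]
  WQ@(5,3): attacks (5,4) (5,5) (5,2) (5,1) (5,0) (4,3) (3,3) (2,3) (1,3) (4,4) (3,5) (4,2) (3,1) (2,0) [ray(0,1) blocked at (5,5); ray(-1,0) blocked at (1,3)]
Union (22 distinct): (0,4) (1,1) (1,3) (1,4) (1,5) (2,0) (2,1) (2,2) (2,3) (2,5) (3,1) (3,3) (3,4) (3,5) (4,2) (4,3) (4,4) (5,0) (5,1) (5,2) (5,4) (5,5)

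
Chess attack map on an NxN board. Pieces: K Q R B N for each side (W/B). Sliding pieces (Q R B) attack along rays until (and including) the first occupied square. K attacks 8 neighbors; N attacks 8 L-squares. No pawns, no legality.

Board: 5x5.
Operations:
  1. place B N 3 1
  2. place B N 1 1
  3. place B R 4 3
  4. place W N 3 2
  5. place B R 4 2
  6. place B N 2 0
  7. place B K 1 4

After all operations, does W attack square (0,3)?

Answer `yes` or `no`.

Op 1: place BN@(3,1)
Op 2: place BN@(1,1)
Op 3: place BR@(4,3)
Op 4: place WN@(3,2)
Op 5: place BR@(4,2)
Op 6: place BN@(2,0)
Op 7: place BK@(1,4)
Per-piece attacks for W:
  WN@(3,2): attacks (4,4) (2,4) (1,3) (4,0) (2,0) (1,1)
W attacks (0,3): no

Answer: no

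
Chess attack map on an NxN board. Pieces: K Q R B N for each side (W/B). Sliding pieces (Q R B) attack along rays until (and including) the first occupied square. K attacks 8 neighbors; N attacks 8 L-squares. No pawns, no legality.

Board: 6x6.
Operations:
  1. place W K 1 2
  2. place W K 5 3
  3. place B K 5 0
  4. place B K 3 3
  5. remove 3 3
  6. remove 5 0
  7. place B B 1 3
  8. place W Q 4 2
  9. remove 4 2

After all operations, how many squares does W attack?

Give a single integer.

Op 1: place WK@(1,2)
Op 2: place WK@(5,3)
Op 3: place BK@(5,0)
Op 4: place BK@(3,3)
Op 5: remove (3,3)
Op 6: remove (5,0)
Op 7: place BB@(1,3)
Op 8: place WQ@(4,2)
Op 9: remove (4,2)
Per-piece attacks for W:
  WK@(1,2): attacks (1,3) (1,1) (2,2) (0,2) (2,3) (2,1) (0,3) (0,1)
  WK@(5,3): attacks (5,4) (5,2) (4,3) (4,4) (4,2)
Union (13 distinct): (0,1) (0,2) (0,3) (1,1) (1,3) (2,1) (2,2) (2,3) (4,2) (4,3) (4,4) (5,2) (5,4)

Answer: 13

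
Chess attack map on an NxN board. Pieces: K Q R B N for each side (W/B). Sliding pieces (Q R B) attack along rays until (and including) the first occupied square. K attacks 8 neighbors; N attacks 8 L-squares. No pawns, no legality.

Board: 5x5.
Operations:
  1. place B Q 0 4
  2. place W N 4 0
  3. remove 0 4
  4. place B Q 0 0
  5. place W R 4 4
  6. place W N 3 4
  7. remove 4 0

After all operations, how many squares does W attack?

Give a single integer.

Answer: 7

Derivation:
Op 1: place BQ@(0,4)
Op 2: place WN@(4,0)
Op 3: remove (0,4)
Op 4: place BQ@(0,0)
Op 5: place WR@(4,4)
Op 6: place WN@(3,4)
Op 7: remove (4,0)
Per-piece attacks for W:
  WN@(3,4): attacks (4,2) (2,2) (1,3)
  WR@(4,4): attacks (4,3) (4,2) (4,1) (4,0) (3,4) [ray(-1,0) blocked at (3,4)]
Union (7 distinct): (1,3) (2,2) (3,4) (4,0) (4,1) (4,2) (4,3)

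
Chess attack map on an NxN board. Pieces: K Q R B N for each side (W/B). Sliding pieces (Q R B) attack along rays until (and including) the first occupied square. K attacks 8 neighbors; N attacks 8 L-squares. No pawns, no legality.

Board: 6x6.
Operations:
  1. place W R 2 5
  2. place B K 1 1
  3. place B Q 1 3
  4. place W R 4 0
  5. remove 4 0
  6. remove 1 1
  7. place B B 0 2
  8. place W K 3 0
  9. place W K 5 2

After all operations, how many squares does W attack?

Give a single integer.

Answer: 17

Derivation:
Op 1: place WR@(2,5)
Op 2: place BK@(1,1)
Op 3: place BQ@(1,3)
Op 4: place WR@(4,0)
Op 5: remove (4,0)
Op 6: remove (1,1)
Op 7: place BB@(0,2)
Op 8: place WK@(3,0)
Op 9: place WK@(5,2)
Per-piece attacks for W:
  WR@(2,5): attacks (2,4) (2,3) (2,2) (2,1) (2,0) (3,5) (4,5) (5,5) (1,5) (0,5)
  WK@(3,0): attacks (3,1) (4,0) (2,0) (4,1) (2,1)
  WK@(5,2): attacks (5,3) (5,1) (4,2) (4,3) (4,1)
Union (17 distinct): (0,5) (1,5) (2,0) (2,1) (2,2) (2,3) (2,4) (3,1) (3,5) (4,0) (4,1) (4,2) (4,3) (4,5) (5,1) (5,3) (5,5)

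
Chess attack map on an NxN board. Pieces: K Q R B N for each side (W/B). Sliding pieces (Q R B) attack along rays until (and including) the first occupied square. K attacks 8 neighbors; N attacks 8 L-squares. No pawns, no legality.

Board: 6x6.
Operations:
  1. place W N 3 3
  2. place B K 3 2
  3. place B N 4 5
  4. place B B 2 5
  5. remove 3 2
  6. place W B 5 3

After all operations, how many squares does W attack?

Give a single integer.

Answer: 13

Derivation:
Op 1: place WN@(3,3)
Op 2: place BK@(3,2)
Op 3: place BN@(4,5)
Op 4: place BB@(2,5)
Op 5: remove (3,2)
Op 6: place WB@(5,3)
Per-piece attacks for W:
  WN@(3,3): attacks (4,5) (5,4) (2,5) (1,4) (4,1) (5,2) (2,1) (1,2)
  WB@(5,3): attacks (4,4) (3,5) (4,2) (3,1) (2,0)
Union (13 distinct): (1,2) (1,4) (2,0) (2,1) (2,5) (3,1) (3,5) (4,1) (4,2) (4,4) (4,5) (5,2) (5,4)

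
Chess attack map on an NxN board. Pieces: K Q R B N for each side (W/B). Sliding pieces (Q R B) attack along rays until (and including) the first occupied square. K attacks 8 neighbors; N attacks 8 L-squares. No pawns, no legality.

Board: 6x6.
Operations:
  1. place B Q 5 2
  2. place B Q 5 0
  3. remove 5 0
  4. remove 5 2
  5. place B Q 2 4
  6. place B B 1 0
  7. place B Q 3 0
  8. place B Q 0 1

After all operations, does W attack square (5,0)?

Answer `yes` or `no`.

Answer: no

Derivation:
Op 1: place BQ@(5,2)
Op 2: place BQ@(5,0)
Op 3: remove (5,0)
Op 4: remove (5,2)
Op 5: place BQ@(2,4)
Op 6: place BB@(1,0)
Op 7: place BQ@(3,0)
Op 8: place BQ@(0,1)
Per-piece attacks for W:
W attacks (5,0): no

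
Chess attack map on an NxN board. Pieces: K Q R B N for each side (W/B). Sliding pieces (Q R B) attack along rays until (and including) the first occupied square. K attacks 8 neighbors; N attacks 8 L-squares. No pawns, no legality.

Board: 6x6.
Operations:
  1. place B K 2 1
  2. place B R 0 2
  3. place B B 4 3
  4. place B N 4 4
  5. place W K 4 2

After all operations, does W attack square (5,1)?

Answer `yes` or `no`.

Op 1: place BK@(2,1)
Op 2: place BR@(0,2)
Op 3: place BB@(4,3)
Op 4: place BN@(4,4)
Op 5: place WK@(4,2)
Per-piece attacks for W:
  WK@(4,2): attacks (4,3) (4,1) (5,2) (3,2) (5,3) (5,1) (3,3) (3,1)
W attacks (5,1): yes

Answer: yes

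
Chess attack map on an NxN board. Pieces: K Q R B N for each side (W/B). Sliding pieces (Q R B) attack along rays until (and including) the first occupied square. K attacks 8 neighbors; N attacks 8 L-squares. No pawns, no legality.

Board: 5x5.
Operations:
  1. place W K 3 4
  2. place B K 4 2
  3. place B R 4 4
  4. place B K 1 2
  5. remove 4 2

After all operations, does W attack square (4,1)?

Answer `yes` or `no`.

Op 1: place WK@(3,4)
Op 2: place BK@(4,2)
Op 3: place BR@(4,4)
Op 4: place BK@(1,2)
Op 5: remove (4,2)
Per-piece attacks for W:
  WK@(3,4): attacks (3,3) (4,4) (2,4) (4,3) (2,3)
W attacks (4,1): no

Answer: no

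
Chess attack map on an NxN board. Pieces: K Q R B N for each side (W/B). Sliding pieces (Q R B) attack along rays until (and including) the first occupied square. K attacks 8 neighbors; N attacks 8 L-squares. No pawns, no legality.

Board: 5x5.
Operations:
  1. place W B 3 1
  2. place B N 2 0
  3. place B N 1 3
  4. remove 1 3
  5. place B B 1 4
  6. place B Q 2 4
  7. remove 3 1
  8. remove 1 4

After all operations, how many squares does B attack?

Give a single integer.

Answer: 16

Derivation:
Op 1: place WB@(3,1)
Op 2: place BN@(2,0)
Op 3: place BN@(1,3)
Op 4: remove (1,3)
Op 5: place BB@(1,4)
Op 6: place BQ@(2,4)
Op 7: remove (3,1)
Op 8: remove (1,4)
Per-piece attacks for B:
  BN@(2,0): attacks (3,2) (4,1) (1,2) (0,1)
  BQ@(2,4): attacks (2,3) (2,2) (2,1) (2,0) (3,4) (4,4) (1,4) (0,4) (3,3) (4,2) (1,3) (0,2) [ray(0,-1) blocked at (2,0)]
Union (16 distinct): (0,1) (0,2) (0,4) (1,2) (1,3) (1,4) (2,0) (2,1) (2,2) (2,3) (3,2) (3,3) (3,4) (4,1) (4,2) (4,4)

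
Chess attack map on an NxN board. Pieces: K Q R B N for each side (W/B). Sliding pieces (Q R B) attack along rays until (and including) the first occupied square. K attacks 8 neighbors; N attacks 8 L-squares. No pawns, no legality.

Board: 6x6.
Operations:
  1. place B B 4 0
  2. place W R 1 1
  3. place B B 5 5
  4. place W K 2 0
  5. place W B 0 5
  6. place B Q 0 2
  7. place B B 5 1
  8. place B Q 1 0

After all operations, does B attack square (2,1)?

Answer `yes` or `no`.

Answer: yes

Derivation:
Op 1: place BB@(4,0)
Op 2: place WR@(1,1)
Op 3: place BB@(5,5)
Op 4: place WK@(2,0)
Op 5: place WB@(0,5)
Op 6: place BQ@(0,2)
Op 7: place BB@(5,1)
Op 8: place BQ@(1,0)
Per-piece attacks for B:
  BQ@(0,2): attacks (0,3) (0,4) (0,5) (0,1) (0,0) (1,2) (2,2) (3,2) (4,2) (5,2) (1,3) (2,4) (3,5) (1,1) [ray(0,1) blocked at (0,5); ray(1,-1) blocked at (1,1)]
  BQ@(1,0): attacks (1,1) (2,0) (0,0) (2,1) (3,2) (4,3) (5,4) (0,1) [ray(0,1) blocked at (1,1); ray(1,0) blocked at (2,0)]
  BB@(4,0): attacks (5,1) (3,1) (2,2) (1,3) (0,4) [ray(1,1) blocked at (5,1)]
  BB@(5,1): attacks (4,2) (3,3) (2,4) (1,5) (4,0) [ray(-1,-1) blocked at (4,0)]
  BB@(5,5): attacks (4,4) (3,3) (2,2) (1,1) [ray(-1,-1) blocked at (1,1)]
B attacks (2,1): yes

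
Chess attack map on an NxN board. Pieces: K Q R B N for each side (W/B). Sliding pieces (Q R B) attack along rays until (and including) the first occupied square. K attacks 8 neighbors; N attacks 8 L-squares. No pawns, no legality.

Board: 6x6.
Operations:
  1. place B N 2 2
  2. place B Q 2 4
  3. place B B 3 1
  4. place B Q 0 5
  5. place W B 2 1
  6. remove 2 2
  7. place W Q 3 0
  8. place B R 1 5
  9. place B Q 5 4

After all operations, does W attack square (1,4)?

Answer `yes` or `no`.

Answer: no

Derivation:
Op 1: place BN@(2,2)
Op 2: place BQ@(2,4)
Op 3: place BB@(3,1)
Op 4: place BQ@(0,5)
Op 5: place WB@(2,1)
Op 6: remove (2,2)
Op 7: place WQ@(3,0)
Op 8: place BR@(1,5)
Op 9: place BQ@(5,4)
Per-piece attacks for W:
  WB@(2,1): attacks (3,2) (4,3) (5,4) (3,0) (1,2) (0,3) (1,0) [ray(1,1) blocked at (5,4); ray(1,-1) blocked at (3,0)]
  WQ@(3,0): attacks (3,1) (4,0) (5,0) (2,0) (1,0) (0,0) (4,1) (5,2) (2,1) [ray(0,1) blocked at (3,1); ray(-1,1) blocked at (2,1)]
W attacks (1,4): no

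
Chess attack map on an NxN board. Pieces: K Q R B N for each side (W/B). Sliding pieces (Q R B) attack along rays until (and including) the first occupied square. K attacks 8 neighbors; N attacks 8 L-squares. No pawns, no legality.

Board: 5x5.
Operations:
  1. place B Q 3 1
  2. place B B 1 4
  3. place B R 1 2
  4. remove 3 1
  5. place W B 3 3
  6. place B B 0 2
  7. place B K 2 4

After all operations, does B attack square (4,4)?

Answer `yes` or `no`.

Op 1: place BQ@(3,1)
Op 2: place BB@(1,4)
Op 3: place BR@(1,2)
Op 4: remove (3,1)
Op 5: place WB@(3,3)
Op 6: place BB@(0,2)
Op 7: place BK@(2,4)
Per-piece attacks for B:
  BB@(0,2): attacks (1,3) (2,4) (1,1) (2,0) [ray(1,1) blocked at (2,4)]
  BR@(1,2): attacks (1,3) (1,4) (1,1) (1,0) (2,2) (3,2) (4,2) (0,2) [ray(0,1) blocked at (1,4); ray(-1,0) blocked at (0,2)]
  BB@(1,4): attacks (2,3) (3,2) (4,1) (0,3)
  BK@(2,4): attacks (2,3) (3,4) (1,4) (3,3) (1,3)
B attacks (4,4): no

Answer: no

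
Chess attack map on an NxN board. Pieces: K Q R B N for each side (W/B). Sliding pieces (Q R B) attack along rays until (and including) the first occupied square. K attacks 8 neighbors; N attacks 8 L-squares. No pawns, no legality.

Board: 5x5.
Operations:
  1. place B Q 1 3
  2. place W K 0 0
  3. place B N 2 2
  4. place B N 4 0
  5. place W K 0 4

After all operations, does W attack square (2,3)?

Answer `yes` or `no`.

Answer: no

Derivation:
Op 1: place BQ@(1,3)
Op 2: place WK@(0,0)
Op 3: place BN@(2,2)
Op 4: place BN@(4,0)
Op 5: place WK@(0,4)
Per-piece attacks for W:
  WK@(0,0): attacks (0,1) (1,0) (1,1)
  WK@(0,4): attacks (0,3) (1,4) (1,3)
W attacks (2,3): no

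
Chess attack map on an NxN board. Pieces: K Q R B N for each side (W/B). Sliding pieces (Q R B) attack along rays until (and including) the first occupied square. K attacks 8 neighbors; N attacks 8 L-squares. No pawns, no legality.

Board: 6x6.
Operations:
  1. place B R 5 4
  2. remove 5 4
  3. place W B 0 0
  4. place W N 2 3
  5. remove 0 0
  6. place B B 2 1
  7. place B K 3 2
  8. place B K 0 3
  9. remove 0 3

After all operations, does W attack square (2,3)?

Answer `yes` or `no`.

Answer: no

Derivation:
Op 1: place BR@(5,4)
Op 2: remove (5,4)
Op 3: place WB@(0,0)
Op 4: place WN@(2,3)
Op 5: remove (0,0)
Op 6: place BB@(2,1)
Op 7: place BK@(3,2)
Op 8: place BK@(0,3)
Op 9: remove (0,3)
Per-piece attacks for W:
  WN@(2,3): attacks (3,5) (4,4) (1,5) (0,4) (3,1) (4,2) (1,1) (0,2)
W attacks (2,3): no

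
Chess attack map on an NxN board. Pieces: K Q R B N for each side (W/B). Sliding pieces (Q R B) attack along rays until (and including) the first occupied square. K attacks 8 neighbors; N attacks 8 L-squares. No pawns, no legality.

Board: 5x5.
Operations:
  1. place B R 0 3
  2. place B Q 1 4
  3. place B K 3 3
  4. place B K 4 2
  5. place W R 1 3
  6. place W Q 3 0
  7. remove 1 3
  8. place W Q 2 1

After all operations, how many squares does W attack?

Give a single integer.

Op 1: place BR@(0,3)
Op 2: place BQ@(1,4)
Op 3: place BK@(3,3)
Op 4: place BK@(4,2)
Op 5: place WR@(1,3)
Op 6: place WQ@(3,0)
Op 7: remove (1,3)
Op 8: place WQ@(2,1)
Per-piece attacks for W:
  WQ@(2,1): attacks (2,2) (2,3) (2,4) (2,0) (3,1) (4,1) (1,1) (0,1) (3,2) (4,3) (3,0) (1,2) (0,3) (1,0) [ray(1,-1) blocked at (3,0); ray(-1,1) blocked at (0,3)]
  WQ@(3,0): attacks (3,1) (3,2) (3,3) (4,0) (2,0) (1,0) (0,0) (4,1) (2,1) [ray(0,1) blocked at (3,3); ray(-1,1) blocked at (2,1)]
Union (18 distinct): (0,0) (0,1) (0,3) (1,0) (1,1) (1,2) (2,0) (2,1) (2,2) (2,3) (2,4) (3,0) (3,1) (3,2) (3,3) (4,0) (4,1) (4,3)

Answer: 18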